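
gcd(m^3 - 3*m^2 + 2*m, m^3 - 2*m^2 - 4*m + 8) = m - 2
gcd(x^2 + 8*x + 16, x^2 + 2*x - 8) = x + 4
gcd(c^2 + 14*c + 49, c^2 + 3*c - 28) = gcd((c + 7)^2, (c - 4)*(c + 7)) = c + 7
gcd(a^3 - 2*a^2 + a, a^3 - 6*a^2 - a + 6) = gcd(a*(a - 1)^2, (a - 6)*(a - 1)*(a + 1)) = a - 1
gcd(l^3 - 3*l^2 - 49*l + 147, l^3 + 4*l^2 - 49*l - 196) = l^2 - 49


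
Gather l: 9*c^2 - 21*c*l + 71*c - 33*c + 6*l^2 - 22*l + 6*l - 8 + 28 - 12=9*c^2 + 38*c + 6*l^2 + l*(-21*c - 16) + 8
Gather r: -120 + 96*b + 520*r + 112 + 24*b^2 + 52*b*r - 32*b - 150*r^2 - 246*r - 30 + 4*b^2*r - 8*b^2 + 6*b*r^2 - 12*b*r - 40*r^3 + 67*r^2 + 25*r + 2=16*b^2 + 64*b - 40*r^3 + r^2*(6*b - 83) + r*(4*b^2 + 40*b + 299) - 36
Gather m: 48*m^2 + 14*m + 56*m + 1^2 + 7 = 48*m^2 + 70*m + 8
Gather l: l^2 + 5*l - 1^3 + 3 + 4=l^2 + 5*l + 6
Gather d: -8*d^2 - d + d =-8*d^2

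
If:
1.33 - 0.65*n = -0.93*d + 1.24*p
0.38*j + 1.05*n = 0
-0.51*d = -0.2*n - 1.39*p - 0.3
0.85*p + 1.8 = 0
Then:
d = -6.37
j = 8.37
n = -3.03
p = -2.12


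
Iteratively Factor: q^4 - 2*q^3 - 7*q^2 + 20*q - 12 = (q - 1)*(q^3 - q^2 - 8*q + 12) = (q - 2)*(q - 1)*(q^2 + q - 6) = (q - 2)*(q - 1)*(q + 3)*(q - 2)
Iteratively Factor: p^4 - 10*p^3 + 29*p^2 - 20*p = (p)*(p^3 - 10*p^2 + 29*p - 20) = p*(p - 1)*(p^2 - 9*p + 20) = p*(p - 5)*(p - 1)*(p - 4)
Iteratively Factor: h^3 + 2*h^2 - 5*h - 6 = (h - 2)*(h^2 + 4*h + 3) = (h - 2)*(h + 1)*(h + 3)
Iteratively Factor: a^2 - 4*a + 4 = (a - 2)*(a - 2)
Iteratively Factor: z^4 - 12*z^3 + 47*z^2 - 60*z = (z - 5)*(z^3 - 7*z^2 + 12*z) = (z - 5)*(z - 3)*(z^2 - 4*z) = (z - 5)*(z - 4)*(z - 3)*(z)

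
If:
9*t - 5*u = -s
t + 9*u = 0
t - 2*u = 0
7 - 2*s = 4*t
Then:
No Solution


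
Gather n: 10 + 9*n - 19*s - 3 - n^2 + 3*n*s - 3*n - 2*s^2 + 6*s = -n^2 + n*(3*s + 6) - 2*s^2 - 13*s + 7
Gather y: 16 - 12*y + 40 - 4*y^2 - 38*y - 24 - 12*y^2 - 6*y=-16*y^2 - 56*y + 32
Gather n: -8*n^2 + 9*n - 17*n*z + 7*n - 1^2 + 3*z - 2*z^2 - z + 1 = -8*n^2 + n*(16 - 17*z) - 2*z^2 + 2*z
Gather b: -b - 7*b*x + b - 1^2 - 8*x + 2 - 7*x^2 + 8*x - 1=-7*b*x - 7*x^2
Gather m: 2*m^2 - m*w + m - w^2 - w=2*m^2 + m*(1 - w) - w^2 - w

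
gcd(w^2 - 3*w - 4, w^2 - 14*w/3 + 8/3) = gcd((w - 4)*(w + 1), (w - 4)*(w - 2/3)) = w - 4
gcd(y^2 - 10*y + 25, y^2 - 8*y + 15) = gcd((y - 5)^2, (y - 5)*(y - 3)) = y - 5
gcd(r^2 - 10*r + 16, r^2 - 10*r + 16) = r^2 - 10*r + 16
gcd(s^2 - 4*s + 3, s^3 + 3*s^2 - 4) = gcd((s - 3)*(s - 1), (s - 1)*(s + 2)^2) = s - 1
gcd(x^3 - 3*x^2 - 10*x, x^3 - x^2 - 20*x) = x^2 - 5*x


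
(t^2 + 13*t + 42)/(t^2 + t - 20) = (t^2 + 13*t + 42)/(t^2 + t - 20)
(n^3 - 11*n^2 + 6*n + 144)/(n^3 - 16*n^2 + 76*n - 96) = (n + 3)/(n - 2)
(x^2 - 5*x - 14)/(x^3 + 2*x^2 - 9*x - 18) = (x - 7)/(x^2 - 9)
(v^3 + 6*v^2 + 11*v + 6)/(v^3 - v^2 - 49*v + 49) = (v^3 + 6*v^2 + 11*v + 6)/(v^3 - v^2 - 49*v + 49)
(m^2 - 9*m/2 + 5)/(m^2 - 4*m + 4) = (m - 5/2)/(m - 2)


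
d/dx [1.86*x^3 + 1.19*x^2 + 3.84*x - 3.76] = 5.58*x^2 + 2.38*x + 3.84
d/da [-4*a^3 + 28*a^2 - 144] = 4*a*(14 - 3*a)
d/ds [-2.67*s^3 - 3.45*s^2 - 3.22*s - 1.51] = -8.01*s^2 - 6.9*s - 3.22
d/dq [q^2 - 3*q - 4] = 2*q - 3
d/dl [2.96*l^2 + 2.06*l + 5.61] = 5.92*l + 2.06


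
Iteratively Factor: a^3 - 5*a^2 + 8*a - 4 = (a - 2)*(a^2 - 3*a + 2) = (a - 2)*(a - 1)*(a - 2)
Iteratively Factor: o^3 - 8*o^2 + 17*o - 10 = (o - 5)*(o^2 - 3*o + 2) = (o - 5)*(o - 2)*(o - 1)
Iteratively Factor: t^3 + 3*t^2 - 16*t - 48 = (t + 4)*(t^2 - t - 12) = (t - 4)*(t + 4)*(t + 3)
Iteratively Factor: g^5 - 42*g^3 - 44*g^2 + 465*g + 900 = (g + 3)*(g^4 - 3*g^3 - 33*g^2 + 55*g + 300) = (g - 5)*(g + 3)*(g^3 + 2*g^2 - 23*g - 60) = (g - 5)*(g + 3)^2*(g^2 - g - 20) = (g - 5)*(g + 3)^2*(g + 4)*(g - 5)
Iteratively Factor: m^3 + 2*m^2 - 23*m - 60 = (m - 5)*(m^2 + 7*m + 12) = (m - 5)*(m + 4)*(m + 3)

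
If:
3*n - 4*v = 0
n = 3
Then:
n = 3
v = 9/4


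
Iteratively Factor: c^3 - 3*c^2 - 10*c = (c - 5)*(c^2 + 2*c) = (c - 5)*(c + 2)*(c)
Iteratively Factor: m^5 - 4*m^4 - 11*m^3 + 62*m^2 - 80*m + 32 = (m + 4)*(m^4 - 8*m^3 + 21*m^2 - 22*m + 8) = (m - 1)*(m + 4)*(m^3 - 7*m^2 + 14*m - 8) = (m - 4)*(m - 1)*(m + 4)*(m^2 - 3*m + 2) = (m - 4)*(m - 2)*(m - 1)*(m + 4)*(m - 1)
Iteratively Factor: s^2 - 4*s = (s)*(s - 4)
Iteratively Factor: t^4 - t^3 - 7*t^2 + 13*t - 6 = (t + 3)*(t^3 - 4*t^2 + 5*t - 2) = (t - 2)*(t + 3)*(t^2 - 2*t + 1) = (t - 2)*(t - 1)*(t + 3)*(t - 1)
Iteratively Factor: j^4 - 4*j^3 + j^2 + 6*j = (j)*(j^3 - 4*j^2 + j + 6) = j*(j + 1)*(j^2 - 5*j + 6) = j*(j - 2)*(j + 1)*(j - 3)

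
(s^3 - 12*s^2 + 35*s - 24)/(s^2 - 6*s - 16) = (s^2 - 4*s + 3)/(s + 2)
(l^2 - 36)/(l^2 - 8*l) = (l^2 - 36)/(l*(l - 8))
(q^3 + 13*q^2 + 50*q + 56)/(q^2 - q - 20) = (q^2 + 9*q + 14)/(q - 5)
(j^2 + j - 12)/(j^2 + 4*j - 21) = (j + 4)/(j + 7)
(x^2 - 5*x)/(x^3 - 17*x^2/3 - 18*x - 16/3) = 3*x*(5 - x)/(-3*x^3 + 17*x^2 + 54*x + 16)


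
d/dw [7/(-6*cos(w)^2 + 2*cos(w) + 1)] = 14*(1 - 6*cos(w))*sin(w)/(-6*cos(w)^2 + 2*cos(w) + 1)^2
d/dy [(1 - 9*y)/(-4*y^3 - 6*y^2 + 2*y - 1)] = (-72*y^3 - 42*y^2 + 12*y + 7)/(16*y^6 + 48*y^5 + 20*y^4 - 16*y^3 + 16*y^2 - 4*y + 1)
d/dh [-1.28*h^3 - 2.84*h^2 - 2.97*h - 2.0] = -3.84*h^2 - 5.68*h - 2.97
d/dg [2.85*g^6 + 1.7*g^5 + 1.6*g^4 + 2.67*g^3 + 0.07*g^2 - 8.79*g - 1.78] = 17.1*g^5 + 8.5*g^4 + 6.4*g^3 + 8.01*g^2 + 0.14*g - 8.79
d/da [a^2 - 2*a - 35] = 2*a - 2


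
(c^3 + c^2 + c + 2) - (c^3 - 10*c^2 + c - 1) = 11*c^2 + 3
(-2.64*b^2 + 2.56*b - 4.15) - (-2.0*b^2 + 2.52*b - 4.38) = -0.64*b^2 + 0.04*b + 0.23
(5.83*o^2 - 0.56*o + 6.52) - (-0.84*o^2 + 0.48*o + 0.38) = 6.67*o^2 - 1.04*o + 6.14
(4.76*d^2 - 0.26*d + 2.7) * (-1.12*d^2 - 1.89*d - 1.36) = -5.3312*d^4 - 8.7052*d^3 - 9.0062*d^2 - 4.7494*d - 3.672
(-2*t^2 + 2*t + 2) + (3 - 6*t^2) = -8*t^2 + 2*t + 5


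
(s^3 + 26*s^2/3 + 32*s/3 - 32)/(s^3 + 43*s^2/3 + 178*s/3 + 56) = (3*s^2 + 8*s - 16)/(3*s^2 + 25*s + 28)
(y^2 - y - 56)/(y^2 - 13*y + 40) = (y + 7)/(y - 5)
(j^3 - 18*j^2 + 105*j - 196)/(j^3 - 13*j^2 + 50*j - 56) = (j - 7)/(j - 2)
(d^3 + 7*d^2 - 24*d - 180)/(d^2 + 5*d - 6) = (d^2 + d - 30)/(d - 1)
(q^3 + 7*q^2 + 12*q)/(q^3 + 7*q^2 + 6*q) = (q^2 + 7*q + 12)/(q^2 + 7*q + 6)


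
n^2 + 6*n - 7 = (n - 1)*(n + 7)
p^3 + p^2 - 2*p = p*(p - 1)*(p + 2)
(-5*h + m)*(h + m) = -5*h^2 - 4*h*m + m^2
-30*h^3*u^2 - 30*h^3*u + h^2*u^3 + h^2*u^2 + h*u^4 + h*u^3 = u*(-5*h + u)*(6*h + u)*(h*u + h)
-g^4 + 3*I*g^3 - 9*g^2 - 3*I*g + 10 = (g - 5*I)*(g + 2*I)*(-I*g - I)*(-I*g + I)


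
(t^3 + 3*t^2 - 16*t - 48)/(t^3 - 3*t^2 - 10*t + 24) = (t + 4)/(t - 2)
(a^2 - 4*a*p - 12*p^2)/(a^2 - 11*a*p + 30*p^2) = (-a - 2*p)/(-a + 5*p)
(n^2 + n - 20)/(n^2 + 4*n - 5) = (n - 4)/(n - 1)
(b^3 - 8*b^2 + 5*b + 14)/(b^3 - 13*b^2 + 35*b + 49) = (b - 2)/(b - 7)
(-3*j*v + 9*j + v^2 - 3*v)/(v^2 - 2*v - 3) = (-3*j + v)/(v + 1)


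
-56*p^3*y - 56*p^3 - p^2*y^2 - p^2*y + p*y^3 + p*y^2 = (-8*p + y)*(7*p + y)*(p*y + p)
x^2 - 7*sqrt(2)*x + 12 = (x - 6*sqrt(2))*(x - sqrt(2))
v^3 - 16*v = v*(v - 4)*(v + 4)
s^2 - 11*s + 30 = (s - 6)*(s - 5)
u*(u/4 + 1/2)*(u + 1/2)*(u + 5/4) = u^4/4 + 15*u^3/16 + 33*u^2/32 + 5*u/16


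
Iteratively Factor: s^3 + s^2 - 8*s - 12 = (s - 3)*(s^2 + 4*s + 4) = (s - 3)*(s + 2)*(s + 2)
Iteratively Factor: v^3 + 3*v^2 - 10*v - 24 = (v - 3)*(v^2 + 6*v + 8) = (v - 3)*(v + 2)*(v + 4)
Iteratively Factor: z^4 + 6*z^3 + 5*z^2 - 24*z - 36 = (z - 2)*(z^3 + 8*z^2 + 21*z + 18) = (z - 2)*(z + 2)*(z^2 + 6*z + 9) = (z - 2)*(z + 2)*(z + 3)*(z + 3)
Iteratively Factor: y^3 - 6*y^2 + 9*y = (y - 3)*(y^2 - 3*y) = (y - 3)^2*(y)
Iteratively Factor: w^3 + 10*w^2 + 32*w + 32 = (w + 4)*(w^2 + 6*w + 8) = (w + 4)^2*(w + 2)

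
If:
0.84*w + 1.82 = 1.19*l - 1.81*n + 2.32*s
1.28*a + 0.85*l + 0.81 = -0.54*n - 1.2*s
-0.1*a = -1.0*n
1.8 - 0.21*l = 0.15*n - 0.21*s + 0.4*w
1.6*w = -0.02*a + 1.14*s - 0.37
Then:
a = -1.50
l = 11.68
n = -0.15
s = -7.28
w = -5.40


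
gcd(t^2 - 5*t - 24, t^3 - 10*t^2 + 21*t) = 1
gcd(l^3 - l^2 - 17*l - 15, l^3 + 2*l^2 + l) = l + 1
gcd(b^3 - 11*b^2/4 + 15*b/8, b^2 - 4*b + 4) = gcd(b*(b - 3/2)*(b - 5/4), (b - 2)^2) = 1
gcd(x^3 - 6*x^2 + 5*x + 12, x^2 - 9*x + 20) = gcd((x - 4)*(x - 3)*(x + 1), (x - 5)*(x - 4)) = x - 4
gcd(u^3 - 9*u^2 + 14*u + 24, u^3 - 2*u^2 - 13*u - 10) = u + 1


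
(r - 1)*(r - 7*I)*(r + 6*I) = r^3 - r^2 - I*r^2 + 42*r + I*r - 42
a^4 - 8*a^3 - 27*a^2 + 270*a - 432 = (a - 8)*(a - 3)^2*(a + 6)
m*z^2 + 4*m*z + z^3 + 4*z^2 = z*(m + z)*(z + 4)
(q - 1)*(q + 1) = q^2 - 1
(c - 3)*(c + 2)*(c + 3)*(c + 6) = c^4 + 8*c^3 + 3*c^2 - 72*c - 108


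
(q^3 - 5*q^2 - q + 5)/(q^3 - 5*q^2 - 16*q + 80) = (q^2 - 1)/(q^2 - 16)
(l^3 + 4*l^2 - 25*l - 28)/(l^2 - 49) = (l^2 - 3*l - 4)/(l - 7)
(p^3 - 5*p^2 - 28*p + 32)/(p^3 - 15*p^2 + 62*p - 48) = (p + 4)/(p - 6)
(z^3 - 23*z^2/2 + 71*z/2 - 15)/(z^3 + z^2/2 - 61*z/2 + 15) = (z - 6)/(z + 6)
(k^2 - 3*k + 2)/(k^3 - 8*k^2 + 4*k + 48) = (k^2 - 3*k + 2)/(k^3 - 8*k^2 + 4*k + 48)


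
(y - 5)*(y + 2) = y^2 - 3*y - 10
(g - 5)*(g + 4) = g^2 - g - 20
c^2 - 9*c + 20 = (c - 5)*(c - 4)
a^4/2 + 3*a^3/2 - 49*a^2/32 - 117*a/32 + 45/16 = (a/2 + 1)*(a - 5/4)*(a - 3/4)*(a + 3)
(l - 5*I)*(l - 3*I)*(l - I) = l^3 - 9*I*l^2 - 23*l + 15*I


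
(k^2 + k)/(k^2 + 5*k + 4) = k/(k + 4)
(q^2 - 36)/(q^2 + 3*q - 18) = (q - 6)/(q - 3)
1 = 1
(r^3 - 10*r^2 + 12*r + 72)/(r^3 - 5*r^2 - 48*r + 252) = (r + 2)/(r + 7)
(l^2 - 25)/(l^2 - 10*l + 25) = (l + 5)/(l - 5)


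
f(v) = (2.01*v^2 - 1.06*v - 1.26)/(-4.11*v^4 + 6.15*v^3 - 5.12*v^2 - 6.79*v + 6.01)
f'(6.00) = 0.01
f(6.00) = -0.02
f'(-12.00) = -0.00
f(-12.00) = -0.00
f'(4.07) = 0.02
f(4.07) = -0.03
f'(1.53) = -0.06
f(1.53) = -0.11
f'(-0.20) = -0.34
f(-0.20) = -0.14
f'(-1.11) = -1.42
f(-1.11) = -0.32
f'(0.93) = -1.78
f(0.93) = 0.18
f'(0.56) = -6.28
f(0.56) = -0.96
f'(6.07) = 0.01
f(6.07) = -0.01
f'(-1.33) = -0.34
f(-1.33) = -0.17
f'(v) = (4.02*v - 1.06)/(-4.11*v^4 + 6.15*v^3 - 5.12*v^2 - 6.79*v + 6.01) + (2.01*v^2 - 1.06*v - 1.26)*(16.44*v^3 - 18.45*v^2 + 10.24*v + 6.79)/(-4.11*v^4 + 6.15*v^3 - 5.12*v^2 - 6.79*v + 6.01)^2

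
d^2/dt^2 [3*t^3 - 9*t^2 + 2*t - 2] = 18*t - 18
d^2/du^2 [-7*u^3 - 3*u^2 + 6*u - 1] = -42*u - 6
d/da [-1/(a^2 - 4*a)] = 2*(a - 2)/(a^2*(a - 4)^2)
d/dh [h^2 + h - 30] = 2*h + 1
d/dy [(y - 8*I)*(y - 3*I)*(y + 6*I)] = 3*y^2 - 10*I*y + 42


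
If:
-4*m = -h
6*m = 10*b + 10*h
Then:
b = -17*m/5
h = 4*m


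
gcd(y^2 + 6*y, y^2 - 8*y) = y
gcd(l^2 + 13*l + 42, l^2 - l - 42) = l + 6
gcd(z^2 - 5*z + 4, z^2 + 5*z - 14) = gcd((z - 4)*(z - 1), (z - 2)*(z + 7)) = 1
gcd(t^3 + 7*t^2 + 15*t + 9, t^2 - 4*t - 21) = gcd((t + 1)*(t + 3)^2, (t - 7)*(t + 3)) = t + 3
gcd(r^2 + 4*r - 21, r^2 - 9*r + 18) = r - 3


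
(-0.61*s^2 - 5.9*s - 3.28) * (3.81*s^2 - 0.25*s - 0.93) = -2.3241*s^4 - 22.3265*s^3 - 10.4545*s^2 + 6.307*s + 3.0504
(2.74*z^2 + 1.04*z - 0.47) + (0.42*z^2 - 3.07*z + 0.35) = 3.16*z^2 - 2.03*z - 0.12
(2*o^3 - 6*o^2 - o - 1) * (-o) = -2*o^4 + 6*o^3 + o^2 + o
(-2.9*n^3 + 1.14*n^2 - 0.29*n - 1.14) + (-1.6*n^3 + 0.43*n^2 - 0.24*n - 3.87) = -4.5*n^3 + 1.57*n^2 - 0.53*n - 5.01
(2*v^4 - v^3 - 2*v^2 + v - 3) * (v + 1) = 2*v^5 + v^4 - 3*v^3 - v^2 - 2*v - 3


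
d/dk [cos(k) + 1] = -sin(k)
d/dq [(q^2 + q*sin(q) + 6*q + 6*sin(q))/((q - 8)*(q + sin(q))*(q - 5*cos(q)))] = (-5*q^2*sin(q) - q^2 + 10*q*sin(q) - 12*q + 240*sin(q) + 70*cos(q) + 48)/((q - 8)^2*(q - 5*cos(q))^2)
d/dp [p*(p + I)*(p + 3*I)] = 3*p^2 + 8*I*p - 3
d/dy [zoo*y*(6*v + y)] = zoo*(v + y)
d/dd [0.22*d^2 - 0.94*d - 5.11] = 0.44*d - 0.94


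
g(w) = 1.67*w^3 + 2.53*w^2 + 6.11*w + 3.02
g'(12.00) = 788.27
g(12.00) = 3326.42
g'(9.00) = 457.46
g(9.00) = 1480.37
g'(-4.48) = 83.99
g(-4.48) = -123.73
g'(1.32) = 21.52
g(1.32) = 19.33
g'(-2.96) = 35.03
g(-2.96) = -36.21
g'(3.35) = 79.29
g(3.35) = 114.67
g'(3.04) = 67.79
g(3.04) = 91.89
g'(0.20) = 7.32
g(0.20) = 4.36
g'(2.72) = 56.94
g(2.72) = 71.96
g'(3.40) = 81.23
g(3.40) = 118.68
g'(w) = 5.01*w^2 + 5.06*w + 6.11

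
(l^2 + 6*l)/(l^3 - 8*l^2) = (l + 6)/(l*(l - 8))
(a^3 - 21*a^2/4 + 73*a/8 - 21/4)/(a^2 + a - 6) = (8*a^2 - 26*a + 21)/(8*(a + 3))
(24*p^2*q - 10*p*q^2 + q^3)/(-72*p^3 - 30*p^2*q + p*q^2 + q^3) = q*(-4*p + q)/(12*p^2 + 7*p*q + q^2)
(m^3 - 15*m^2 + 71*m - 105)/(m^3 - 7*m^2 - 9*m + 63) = (m - 5)/(m + 3)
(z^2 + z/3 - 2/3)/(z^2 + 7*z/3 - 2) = (z + 1)/(z + 3)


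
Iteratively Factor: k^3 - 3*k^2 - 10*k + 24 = (k - 2)*(k^2 - k - 12) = (k - 4)*(k - 2)*(k + 3)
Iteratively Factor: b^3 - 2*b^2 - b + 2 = (b - 2)*(b^2 - 1) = (b - 2)*(b - 1)*(b + 1)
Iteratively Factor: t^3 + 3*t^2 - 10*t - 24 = (t + 2)*(t^2 + t - 12) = (t - 3)*(t + 2)*(t + 4)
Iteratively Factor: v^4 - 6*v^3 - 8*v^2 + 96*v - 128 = (v - 4)*(v^3 - 2*v^2 - 16*v + 32) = (v - 4)*(v - 2)*(v^2 - 16) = (v - 4)^2*(v - 2)*(v + 4)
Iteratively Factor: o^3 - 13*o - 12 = (o + 3)*(o^2 - 3*o - 4) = (o - 4)*(o + 3)*(o + 1)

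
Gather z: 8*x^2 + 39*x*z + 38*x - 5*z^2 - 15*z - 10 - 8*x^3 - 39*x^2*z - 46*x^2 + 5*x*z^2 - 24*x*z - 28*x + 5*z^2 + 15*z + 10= -8*x^3 - 38*x^2 + 5*x*z^2 + 10*x + z*(-39*x^2 + 15*x)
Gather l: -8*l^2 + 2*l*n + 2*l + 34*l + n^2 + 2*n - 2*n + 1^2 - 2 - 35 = -8*l^2 + l*(2*n + 36) + n^2 - 36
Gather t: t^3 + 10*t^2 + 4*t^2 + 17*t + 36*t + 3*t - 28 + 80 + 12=t^3 + 14*t^2 + 56*t + 64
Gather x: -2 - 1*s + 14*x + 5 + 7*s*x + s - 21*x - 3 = x*(7*s - 7)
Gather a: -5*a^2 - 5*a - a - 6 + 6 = -5*a^2 - 6*a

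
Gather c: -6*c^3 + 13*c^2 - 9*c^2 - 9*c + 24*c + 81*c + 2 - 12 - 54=-6*c^3 + 4*c^2 + 96*c - 64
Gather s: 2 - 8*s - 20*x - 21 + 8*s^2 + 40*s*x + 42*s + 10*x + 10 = 8*s^2 + s*(40*x + 34) - 10*x - 9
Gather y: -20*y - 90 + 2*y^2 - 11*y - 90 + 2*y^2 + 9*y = 4*y^2 - 22*y - 180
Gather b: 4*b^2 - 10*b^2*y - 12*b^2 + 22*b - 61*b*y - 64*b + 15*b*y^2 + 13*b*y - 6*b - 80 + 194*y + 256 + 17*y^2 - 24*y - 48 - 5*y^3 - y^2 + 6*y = b^2*(-10*y - 8) + b*(15*y^2 - 48*y - 48) - 5*y^3 + 16*y^2 + 176*y + 128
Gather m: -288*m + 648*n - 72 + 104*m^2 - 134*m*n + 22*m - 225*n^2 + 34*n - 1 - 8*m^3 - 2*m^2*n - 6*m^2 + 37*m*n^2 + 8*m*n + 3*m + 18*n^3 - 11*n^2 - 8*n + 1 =-8*m^3 + m^2*(98 - 2*n) + m*(37*n^2 - 126*n - 263) + 18*n^3 - 236*n^2 + 674*n - 72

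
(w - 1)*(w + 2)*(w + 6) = w^3 + 7*w^2 + 4*w - 12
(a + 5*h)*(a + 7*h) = a^2 + 12*a*h + 35*h^2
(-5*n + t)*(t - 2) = -5*n*t + 10*n + t^2 - 2*t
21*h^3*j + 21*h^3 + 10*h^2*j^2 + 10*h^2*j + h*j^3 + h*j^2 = (3*h + j)*(7*h + j)*(h*j + h)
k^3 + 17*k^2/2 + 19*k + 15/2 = (k + 1/2)*(k + 3)*(k + 5)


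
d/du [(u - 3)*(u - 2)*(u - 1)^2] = 4*u^3 - 21*u^2 + 34*u - 17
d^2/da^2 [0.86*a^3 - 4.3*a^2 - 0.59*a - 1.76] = 5.16*a - 8.6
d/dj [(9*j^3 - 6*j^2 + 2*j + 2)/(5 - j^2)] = (-9*j^4 + 137*j^2 - 56*j + 10)/(j^4 - 10*j^2 + 25)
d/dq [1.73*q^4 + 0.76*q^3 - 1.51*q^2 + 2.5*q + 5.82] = 6.92*q^3 + 2.28*q^2 - 3.02*q + 2.5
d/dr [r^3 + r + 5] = 3*r^2 + 1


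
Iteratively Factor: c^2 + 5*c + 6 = (c + 3)*(c + 2)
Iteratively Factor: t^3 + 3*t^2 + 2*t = (t + 1)*(t^2 + 2*t) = t*(t + 1)*(t + 2)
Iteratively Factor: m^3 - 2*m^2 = (m - 2)*(m^2) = m*(m - 2)*(m)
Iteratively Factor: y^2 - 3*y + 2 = (y - 2)*(y - 1)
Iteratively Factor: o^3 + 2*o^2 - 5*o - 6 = (o + 1)*(o^2 + o - 6) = (o + 1)*(o + 3)*(o - 2)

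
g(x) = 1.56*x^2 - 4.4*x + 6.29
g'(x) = 3.12*x - 4.4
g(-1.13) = 13.25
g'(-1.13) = -7.93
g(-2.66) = 29.03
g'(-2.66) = -12.70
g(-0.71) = 10.20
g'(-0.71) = -6.62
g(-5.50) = 77.68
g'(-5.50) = -21.56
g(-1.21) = 13.90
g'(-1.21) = -8.18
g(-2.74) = 30.06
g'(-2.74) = -12.95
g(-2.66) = 29.03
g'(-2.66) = -12.70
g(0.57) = 4.29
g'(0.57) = -2.62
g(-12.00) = 283.73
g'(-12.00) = -41.84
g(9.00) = 93.05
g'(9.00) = 23.68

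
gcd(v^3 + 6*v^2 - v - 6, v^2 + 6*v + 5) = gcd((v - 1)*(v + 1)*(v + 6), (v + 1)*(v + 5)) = v + 1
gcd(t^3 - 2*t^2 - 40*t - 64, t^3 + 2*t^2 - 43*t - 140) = t + 4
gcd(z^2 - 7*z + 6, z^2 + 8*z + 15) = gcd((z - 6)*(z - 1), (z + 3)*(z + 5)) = 1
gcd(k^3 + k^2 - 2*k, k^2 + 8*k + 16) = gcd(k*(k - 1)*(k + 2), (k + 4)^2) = 1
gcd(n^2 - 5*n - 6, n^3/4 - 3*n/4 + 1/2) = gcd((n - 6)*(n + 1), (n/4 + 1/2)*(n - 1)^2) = 1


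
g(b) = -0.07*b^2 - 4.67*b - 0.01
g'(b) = -0.14*b - 4.67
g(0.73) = -3.46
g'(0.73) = -4.77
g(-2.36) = 10.62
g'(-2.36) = -4.34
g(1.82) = -8.74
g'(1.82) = -4.92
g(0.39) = -1.84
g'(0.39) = -4.72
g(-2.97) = 13.24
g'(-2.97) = -4.25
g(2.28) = -11.02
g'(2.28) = -4.99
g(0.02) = -0.10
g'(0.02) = -4.67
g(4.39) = -21.86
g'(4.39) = -5.28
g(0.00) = -0.01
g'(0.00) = -4.67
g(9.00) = -47.71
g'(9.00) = -5.93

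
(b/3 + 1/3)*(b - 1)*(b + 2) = b^3/3 + 2*b^2/3 - b/3 - 2/3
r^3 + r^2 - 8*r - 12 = (r - 3)*(r + 2)^2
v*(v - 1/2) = v^2 - v/2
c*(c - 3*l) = c^2 - 3*c*l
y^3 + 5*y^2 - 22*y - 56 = (y - 4)*(y + 2)*(y + 7)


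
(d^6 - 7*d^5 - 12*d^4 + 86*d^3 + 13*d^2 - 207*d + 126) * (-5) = -5*d^6 + 35*d^5 + 60*d^4 - 430*d^3 - 65*d^2 + 1035*d - 630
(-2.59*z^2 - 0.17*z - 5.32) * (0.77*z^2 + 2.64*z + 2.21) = -1.9943*z^4 - 6.9685*z^3 - 10.2691*z^2 - 14.4205*z - 11.7572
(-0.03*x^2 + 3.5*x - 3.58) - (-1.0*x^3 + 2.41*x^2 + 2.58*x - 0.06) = 1.0*x^3 - 2.44*x^2 + 0.92*x - 3.52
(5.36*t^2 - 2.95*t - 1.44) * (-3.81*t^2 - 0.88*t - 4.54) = -20.4216*t^4 + 6.5227*t^3 - 16.252*t^2 + 14.6602*t + 6.5376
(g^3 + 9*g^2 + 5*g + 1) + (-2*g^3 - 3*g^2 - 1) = -g^3 + 6*g^2 + 5*g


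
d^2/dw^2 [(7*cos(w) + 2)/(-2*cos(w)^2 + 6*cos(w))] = (29*sin(w)^4/cos(w)^3 - 7*sin(w)^2 - 25 + 64/cos(w) + 36/cos(w)^2 - 65/cos(w)^3)/(2*(cos(w) - 3)^3)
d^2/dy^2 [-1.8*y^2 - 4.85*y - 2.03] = -3.60000000000000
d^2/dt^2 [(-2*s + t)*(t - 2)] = 2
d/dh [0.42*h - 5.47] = 0.420000000000000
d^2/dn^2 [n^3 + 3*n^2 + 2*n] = 6*n + 6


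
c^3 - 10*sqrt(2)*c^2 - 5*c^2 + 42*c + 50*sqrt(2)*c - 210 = (c - 5)*(c - 7*sqrt(2))*(c - 3*sqrt(2))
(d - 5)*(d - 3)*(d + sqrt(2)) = d^3 - 8*d^2 + sqrt(2)*d^2 - 8*sqrt(2)*d + 15*d + 15*sqrt(2)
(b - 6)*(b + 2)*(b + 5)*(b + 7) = b^4 + 8*b^3 - 25*b^2 - 284*b - 420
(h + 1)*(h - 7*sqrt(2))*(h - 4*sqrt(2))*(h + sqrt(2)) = h^4 - 10*sqrt(2)*h^3 + h^3 - 10*sqrt(2)*h^2 + 34*h^2 + 34*h + 56*sqrt(2)*h + 56*sqrt(2)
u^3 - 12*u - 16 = (u - 4)*(u + 2)^2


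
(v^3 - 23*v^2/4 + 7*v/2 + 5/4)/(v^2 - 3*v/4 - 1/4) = v - 5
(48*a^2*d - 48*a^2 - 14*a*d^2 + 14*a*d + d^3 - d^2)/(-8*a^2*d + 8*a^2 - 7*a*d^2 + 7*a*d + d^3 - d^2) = (-6*a + d)/(a + d)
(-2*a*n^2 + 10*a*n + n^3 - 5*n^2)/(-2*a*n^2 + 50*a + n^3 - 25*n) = n/(n + 5)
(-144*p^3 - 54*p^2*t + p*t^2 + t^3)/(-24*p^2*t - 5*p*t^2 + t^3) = (6*p + t)/t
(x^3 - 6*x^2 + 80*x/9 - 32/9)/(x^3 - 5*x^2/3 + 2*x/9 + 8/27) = 3*(x - 4)/(3*x + 1)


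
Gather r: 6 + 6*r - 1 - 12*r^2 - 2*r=-12*r^2 + 4*r + 5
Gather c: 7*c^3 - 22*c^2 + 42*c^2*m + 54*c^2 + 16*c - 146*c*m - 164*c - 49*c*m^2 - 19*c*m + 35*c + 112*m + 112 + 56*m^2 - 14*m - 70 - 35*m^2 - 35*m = 7*c^3 + c^2*(42*m + 32) + c*(-49*m^2 - 165*m - 113) + 21*m^2 + 63*m + 42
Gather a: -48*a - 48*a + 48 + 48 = 96 - 96*a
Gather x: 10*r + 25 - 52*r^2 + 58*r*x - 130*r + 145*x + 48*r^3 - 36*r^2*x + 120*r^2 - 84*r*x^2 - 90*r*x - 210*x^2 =48*r^3 + 68*r^2 - 120*r + x^2*(-84*r - 210) + x*(-36*r^2 - 32*r + 145) + 25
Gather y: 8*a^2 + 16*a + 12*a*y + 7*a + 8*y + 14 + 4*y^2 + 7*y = 8*a^2 + 23*a + 4*y^2 + y*(12*a + 15) + 14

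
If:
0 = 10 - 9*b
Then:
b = 10/9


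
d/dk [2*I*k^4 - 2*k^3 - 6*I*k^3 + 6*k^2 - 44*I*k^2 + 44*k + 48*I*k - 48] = 8*I*k^3 + k^2*(-6 - 18*I) + k*(12 - 88*I) + 44 + 48*I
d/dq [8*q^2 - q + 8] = 16*q - 1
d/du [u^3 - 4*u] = 3*u^2 - 4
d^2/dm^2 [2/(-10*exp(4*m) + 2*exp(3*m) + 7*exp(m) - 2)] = 2*(-2*(-40*exp(3*m) + 6*exp(2*m) + 7)^2*exp(m) + (160*exp(3*m) - 18*exp(2*m) - 7)*(10*exp(4*m) - 2*exp(3*m) - 7*exp(m) + 2))*exp(m)/(10*exp(4*m) - 2*exp(3*m) - 7*exp(m) + 2)^3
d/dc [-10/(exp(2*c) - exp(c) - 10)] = (20*exp(c) - 10)*exp(c)/(-exp(2*c) + exp(c) + 10)^2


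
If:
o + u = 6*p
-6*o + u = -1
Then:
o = u/6 + 1/6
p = 7*u/36 + 1/36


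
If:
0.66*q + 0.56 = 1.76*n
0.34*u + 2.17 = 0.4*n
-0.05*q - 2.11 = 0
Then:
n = -15.51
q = -42.20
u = -24.63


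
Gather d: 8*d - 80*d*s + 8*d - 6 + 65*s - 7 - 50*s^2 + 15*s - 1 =d*(16 - 80*s) - 50*s^2 + 80*s - 14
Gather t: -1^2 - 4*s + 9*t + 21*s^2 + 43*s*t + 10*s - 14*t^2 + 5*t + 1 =21*s^2 + 6*s - 14*t^2 + t*(43*s + 14)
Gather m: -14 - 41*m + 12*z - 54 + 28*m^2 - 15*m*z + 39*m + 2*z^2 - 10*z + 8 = 28*m^2 + m*(-15*z - 2) + 2*z^2 + 2*z - 60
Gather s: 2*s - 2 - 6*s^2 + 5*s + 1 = -6*s^2 + 7*s - 1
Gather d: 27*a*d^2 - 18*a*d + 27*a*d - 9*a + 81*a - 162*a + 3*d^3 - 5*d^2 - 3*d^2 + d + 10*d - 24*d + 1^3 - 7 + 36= -90*a + 3*d^3 + d^2*(27*a - 8) + d*(9*a - 13) + 30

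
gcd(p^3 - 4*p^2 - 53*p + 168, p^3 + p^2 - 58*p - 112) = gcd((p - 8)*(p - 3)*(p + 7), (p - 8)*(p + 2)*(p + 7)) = p^2 - p - 56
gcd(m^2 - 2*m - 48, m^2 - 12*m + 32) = m - 8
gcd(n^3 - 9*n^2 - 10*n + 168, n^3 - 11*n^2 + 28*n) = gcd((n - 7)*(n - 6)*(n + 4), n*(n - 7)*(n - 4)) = n - 7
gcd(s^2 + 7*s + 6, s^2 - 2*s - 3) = s + 1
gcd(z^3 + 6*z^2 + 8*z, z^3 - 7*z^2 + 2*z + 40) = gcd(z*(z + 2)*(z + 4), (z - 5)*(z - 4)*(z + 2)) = z + 2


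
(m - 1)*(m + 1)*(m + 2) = m^3 + 2*m^2 - m - 2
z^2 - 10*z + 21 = (z - 7)*(z - 3)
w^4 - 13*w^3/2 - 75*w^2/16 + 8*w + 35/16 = (w - 7)*(w - 1)*(w + 1/4)*(w + 5/4)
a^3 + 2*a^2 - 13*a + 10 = (a - 2)*(a - 1)*(a + 5)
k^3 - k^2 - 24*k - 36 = (k - 6)*(k + 2)*(k + 3)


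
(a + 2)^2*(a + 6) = a^3 + 10*a^2 + 28*a + 24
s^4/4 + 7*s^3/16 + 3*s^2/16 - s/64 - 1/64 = (s/4 + 1/4)*(s - 1/4)*(s + 1/2)^2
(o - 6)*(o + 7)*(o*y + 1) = o^3*y + o^2*y + o^2 - 42*o*y + o - 42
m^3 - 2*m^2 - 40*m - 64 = (m - 8)*(m + 2)*(m + 4)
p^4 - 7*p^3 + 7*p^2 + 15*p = p*(p - 5)*(p - 3)*(p + 1)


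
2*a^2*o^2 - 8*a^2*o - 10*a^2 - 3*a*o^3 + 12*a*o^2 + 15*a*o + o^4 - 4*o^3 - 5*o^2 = (-2*a + o)*(-a + o)*(o - 5)*(o + 1)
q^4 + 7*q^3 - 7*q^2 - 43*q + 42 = (q - 2)*(q - 1)*(q + 3)*(q + 7)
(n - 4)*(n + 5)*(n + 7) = n^3 + 8*n^2 - 13*n - 140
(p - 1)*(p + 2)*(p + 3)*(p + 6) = p^4 + 10*p^3 + 25*p^2 - 36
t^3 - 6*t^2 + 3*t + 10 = (t - 5)*(t - 2)*(t + 1)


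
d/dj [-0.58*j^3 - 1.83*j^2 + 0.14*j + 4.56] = -1.74*j^2 - 3.66*j + 0.14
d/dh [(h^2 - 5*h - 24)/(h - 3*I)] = (h^2 - 6*I*h + 24 + 15*I)/(h^2 - 6*I*h - 9)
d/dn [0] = 0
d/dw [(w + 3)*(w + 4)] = 2*w + 7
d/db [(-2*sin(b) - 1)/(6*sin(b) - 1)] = 8*cos(b)/(6*sin(b) - 1)^2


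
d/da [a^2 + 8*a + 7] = 2*a + 8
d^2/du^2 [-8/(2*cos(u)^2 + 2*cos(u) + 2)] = 4*(4*sin(u)^4 + sin(u)^2 - 19*cos(u)/4 + 3*cos(3*u)/4 - 5)/(-sin(u)^2 + cos(u) + 2)^3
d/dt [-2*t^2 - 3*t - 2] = -4*t - 3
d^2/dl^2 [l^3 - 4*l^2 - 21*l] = 6*l - 8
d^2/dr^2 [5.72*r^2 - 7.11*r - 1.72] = 11.4400000000000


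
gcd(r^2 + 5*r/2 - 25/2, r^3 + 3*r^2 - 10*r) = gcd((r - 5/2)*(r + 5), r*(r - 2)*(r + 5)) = r + 5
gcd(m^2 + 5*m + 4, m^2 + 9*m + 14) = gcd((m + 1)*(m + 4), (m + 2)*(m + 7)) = 1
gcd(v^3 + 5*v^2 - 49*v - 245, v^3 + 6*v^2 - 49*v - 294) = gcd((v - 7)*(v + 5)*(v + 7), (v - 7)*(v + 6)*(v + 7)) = v^2 - 49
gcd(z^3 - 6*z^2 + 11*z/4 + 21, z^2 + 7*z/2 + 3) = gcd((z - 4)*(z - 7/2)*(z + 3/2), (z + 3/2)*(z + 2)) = z + 3/2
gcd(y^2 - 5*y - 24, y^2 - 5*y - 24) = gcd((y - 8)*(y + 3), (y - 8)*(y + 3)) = y^2 - 5*y - 24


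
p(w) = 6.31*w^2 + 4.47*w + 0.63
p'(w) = 12.62*w + 4.47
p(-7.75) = 344.98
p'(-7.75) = -93.34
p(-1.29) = 5.36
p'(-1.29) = -11.81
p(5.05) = 184.12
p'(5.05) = 68.20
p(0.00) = 0.63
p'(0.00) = 4.47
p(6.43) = 290.26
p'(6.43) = 85.62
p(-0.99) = 2.39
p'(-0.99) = -8.02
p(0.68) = 6.59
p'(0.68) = 13.05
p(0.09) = 1.08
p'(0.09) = 5.61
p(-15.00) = 1353.33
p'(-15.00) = -184.83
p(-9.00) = 471.51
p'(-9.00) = -109.11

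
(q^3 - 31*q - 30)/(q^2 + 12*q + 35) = (q^2 - 5*q - 6)/(q + 7)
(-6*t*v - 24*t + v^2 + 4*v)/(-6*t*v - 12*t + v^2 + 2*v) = (v + 4)/(v + 2)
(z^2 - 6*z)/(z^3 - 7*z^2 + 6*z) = 1/(z - 1)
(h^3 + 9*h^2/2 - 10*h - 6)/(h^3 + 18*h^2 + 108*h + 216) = (h^2 - 3*h/2 - 1)/(h^2 + 12*h + 36)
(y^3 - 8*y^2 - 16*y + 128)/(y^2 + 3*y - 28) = (y^2 - 4*y - 32)/(y + 7)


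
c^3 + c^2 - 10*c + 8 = (c - 2)*(c - 1)*(c + 4)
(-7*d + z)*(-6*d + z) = 42*d^2 - 13*d*z + z^2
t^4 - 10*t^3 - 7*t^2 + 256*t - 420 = (t - 7)*(t - 6)*(t - 2)*(t + 5)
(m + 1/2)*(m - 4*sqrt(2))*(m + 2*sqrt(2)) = m^3 - 2*sqrt(2)*m^2 + m^2/2 - 16*m - sqrt(2)*m - 8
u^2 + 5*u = u*(u + 5)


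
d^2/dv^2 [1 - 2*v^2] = -4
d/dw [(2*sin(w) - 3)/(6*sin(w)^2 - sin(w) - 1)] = (-12*sin(w)^2 + 36*sin(w) - 5)*cos(w)/(-6*sin(w)^2 + sin(w) + 1)^2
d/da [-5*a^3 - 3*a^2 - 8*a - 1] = -15*a^2 - 6*a - 8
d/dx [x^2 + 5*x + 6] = 2*x + 5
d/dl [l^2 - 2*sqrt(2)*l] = 2*l - 2*sqrt(2)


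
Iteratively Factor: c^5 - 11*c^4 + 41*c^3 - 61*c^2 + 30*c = (c)*(c^4 - 11*c^3 + 41*c^2 - 61*c + 30) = c*(c - 1)*(c^3 - 10*c^2 + 31*c - 30) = c*(c - 5)*(c - 1)*(c^2 - 5*c + 6) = c*(c - 5)*(c - 2)*(c - 1)*(c - 3)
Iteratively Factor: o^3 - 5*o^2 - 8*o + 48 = (o - 4)*(o^2 - o - 12) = (o - 4)^2*(o + 3)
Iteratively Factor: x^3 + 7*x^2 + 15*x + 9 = (x + 3)*(x^2 + 4*x + 3) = (x + 3)^2*(x + 1)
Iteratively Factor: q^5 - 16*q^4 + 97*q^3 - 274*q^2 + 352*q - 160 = (q - 4)*(q^4 - 12*q^3 + 49*q^2 - 78*q + 40) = (q - 4)*(q - 2)*(q^3 - 10*q^2 + 29*q - 20) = (q - 5)*(q - 4)*(q - 2)*(q^2 - 5*q + 4) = (q - 5)*(q - 4)^2*(q - 2)*(q - 1)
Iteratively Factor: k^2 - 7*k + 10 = (k - 2)*(k - 5)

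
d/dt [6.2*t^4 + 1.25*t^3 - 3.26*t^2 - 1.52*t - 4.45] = 24.8*t^3 + 3.75*t^2 - 6.52*t - 1.52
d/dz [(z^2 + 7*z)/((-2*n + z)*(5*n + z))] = (z*(2*n - z)*(z + 7) - z*(5*n + z)*(z + 7) - (2*n - z)*(5*n + z)*(2*z + 7))/((2*n - z)^2*(5*n + z)^2)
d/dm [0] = 0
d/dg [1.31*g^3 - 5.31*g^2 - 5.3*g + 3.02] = 3.93*g^2 - 10.62*g - 5.3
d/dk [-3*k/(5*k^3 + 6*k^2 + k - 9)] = 3*(10*k^3 + 6*k^2 + 9)/(25*k^6 + 60*k^5 + 46*k^4 - 78*k^3 - 107*k^2 - 18*k + 81)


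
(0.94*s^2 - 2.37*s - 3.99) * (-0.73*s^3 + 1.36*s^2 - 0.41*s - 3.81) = -0.6862*s^5 + 3.0085*s^4 - 0.6959*s^3 - 8.0361*s^2 + 10.6656*s + 15.2019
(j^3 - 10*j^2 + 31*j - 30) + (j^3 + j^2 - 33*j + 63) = 2*j^3 - 9*j^2 - 2*j + 33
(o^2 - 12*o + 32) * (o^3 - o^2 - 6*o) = o^5 - 13*o^4 + 38*o^3 + 40*o^2 - 192*o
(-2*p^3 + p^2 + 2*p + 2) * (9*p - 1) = -18*p^4 + 11*p^3 + 17*p^2 + 16*p - 2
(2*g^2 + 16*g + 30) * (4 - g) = -2*g^3 - 8*g^2 + 34*g + 120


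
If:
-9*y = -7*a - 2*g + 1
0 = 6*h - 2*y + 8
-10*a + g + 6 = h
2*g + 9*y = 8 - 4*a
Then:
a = 1021/1383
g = 304/1383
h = -536/461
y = 236/461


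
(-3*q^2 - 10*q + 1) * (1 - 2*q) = 6*q^3 + 17*q^2 - 12*q + 1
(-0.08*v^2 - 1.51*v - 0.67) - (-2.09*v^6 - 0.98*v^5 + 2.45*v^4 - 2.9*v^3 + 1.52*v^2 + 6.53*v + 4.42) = 2.09*v^6 + 0.98*v^5 - 2.45*v^4 + 2.9*v^3 - 1.6*v^2 - 8.04*v - 5.09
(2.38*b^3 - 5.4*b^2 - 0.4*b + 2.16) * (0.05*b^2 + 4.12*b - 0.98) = 0.119*b^5 + 9.5356*b^4 - 24.6004*b^3 + 3.752*b^2 + 9.2912*b - 2.1168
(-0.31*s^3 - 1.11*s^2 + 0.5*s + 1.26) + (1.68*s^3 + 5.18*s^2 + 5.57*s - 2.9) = 1.37*s^3 + 4.07*s^2 + 6.07*s - 1.64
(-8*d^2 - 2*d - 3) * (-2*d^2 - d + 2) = 16*d^4 + 12*d^3 - 8*d^2 - d - 6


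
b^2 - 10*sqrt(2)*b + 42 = (b - 7*sqrt(2))*(b - 3*sqrt(2))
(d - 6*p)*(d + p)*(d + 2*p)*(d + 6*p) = d^4 + 3*d^3*p - 34*d^2*p^2 - 108*d*p^3 - 72*p^4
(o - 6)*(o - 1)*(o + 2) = o^3 - 5*o^2 - 8*o + 12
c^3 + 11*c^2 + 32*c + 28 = (c + 2)^2*(c + 7)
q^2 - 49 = (q - 7)*(q + 7)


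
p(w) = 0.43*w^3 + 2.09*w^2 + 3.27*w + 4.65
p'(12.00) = 239.19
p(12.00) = 1087.89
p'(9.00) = 145.38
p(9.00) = 516.84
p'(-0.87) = 0.61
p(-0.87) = 3.10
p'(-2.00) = 0.07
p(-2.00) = 3.03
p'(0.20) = 4.16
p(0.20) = 5.39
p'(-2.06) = 0.13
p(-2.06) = 3.02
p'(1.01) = 8.81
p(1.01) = 10.53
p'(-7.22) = 40.34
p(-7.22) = -71.85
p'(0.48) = 5.57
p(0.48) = 6.75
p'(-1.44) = -0.07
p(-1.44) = 2.99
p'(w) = 1.29*w^2 + 4.18*w + 3.27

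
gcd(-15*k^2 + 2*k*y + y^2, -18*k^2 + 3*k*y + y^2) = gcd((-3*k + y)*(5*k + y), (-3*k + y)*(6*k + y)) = -3*k + y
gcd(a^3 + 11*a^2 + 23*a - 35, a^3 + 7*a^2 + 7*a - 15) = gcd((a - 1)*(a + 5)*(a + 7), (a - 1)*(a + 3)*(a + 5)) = a^2 + 4*a - 5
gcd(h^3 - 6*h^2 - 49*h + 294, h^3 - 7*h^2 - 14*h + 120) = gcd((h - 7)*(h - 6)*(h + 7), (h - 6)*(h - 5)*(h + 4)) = h - 6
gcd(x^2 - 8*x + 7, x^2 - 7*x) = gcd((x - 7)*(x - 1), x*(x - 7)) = x - 7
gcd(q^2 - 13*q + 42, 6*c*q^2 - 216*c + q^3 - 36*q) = q - 6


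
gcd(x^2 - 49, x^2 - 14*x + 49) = x - 7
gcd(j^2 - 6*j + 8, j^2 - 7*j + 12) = j - 4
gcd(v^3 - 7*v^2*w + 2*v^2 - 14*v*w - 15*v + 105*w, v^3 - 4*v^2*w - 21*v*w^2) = v - 7*w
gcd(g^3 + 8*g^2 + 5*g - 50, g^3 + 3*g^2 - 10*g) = g^2 + 3*g - 10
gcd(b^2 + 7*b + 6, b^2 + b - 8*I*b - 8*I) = b + 1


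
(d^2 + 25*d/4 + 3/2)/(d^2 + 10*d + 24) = (d + 1/4)/(d + 4)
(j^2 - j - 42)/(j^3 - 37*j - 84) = (j + 6)/(j^2 + 7*j + 12)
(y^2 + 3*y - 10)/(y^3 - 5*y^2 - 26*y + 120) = (y - 2)/(y^2 - 10*y + 24)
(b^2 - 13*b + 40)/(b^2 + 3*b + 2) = (b^2 - 13*b + 40)/(b^2 + 3*b + 2)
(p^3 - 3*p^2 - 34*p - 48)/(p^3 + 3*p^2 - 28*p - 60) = (p^2 - 5*p - 24)/(p^2 + p - 30)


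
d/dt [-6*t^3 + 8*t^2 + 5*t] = -18*t^2 + 16*t + 5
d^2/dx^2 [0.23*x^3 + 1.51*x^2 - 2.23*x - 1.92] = 1.38*x + 3.02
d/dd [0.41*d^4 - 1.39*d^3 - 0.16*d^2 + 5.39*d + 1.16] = 1.64*d^3 - 4.17*d^2 - 0.32*d + 5.39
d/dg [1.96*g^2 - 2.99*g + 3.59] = 3.92*g - 2.99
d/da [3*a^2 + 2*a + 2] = 6*a + 2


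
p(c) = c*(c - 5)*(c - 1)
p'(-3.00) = 68.00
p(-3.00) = -96.00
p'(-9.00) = 356.00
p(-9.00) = -1260.00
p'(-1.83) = 37.01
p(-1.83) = -35.37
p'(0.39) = 0.78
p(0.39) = 1.10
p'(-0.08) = 5.98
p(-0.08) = -0.44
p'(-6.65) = 217.47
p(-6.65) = -592.66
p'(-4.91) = 136.24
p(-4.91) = -287.57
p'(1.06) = -4.35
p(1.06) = -0.25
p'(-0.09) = 6.10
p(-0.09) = -0.50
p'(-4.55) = 121.71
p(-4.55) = -241.16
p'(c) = c*(c - 5) + c*(c - 1) + (c - 5)*(c - 1)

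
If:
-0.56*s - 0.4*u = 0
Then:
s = -0.714285714285714*u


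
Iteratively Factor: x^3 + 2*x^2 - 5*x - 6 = (x + 1)*(x^2 + x - 6) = (x - 2)*(x + 1)*(x + 3)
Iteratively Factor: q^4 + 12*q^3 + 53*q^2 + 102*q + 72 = (q + 4)*(q^3 + 8*q^2 + 21*q + 18) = (q + 2)*(q + 4)*(q^2 + 6*q + 9) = (q + 2)*(q + 3)*(q + 4)*(q + 3)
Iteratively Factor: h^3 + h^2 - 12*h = (h - 3)*(h^2 + 4*h) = (h - 3)*(h + 4)*(h)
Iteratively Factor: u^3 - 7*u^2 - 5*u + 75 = (u + 3)*(u^2 - 10*u + 25) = (u - 5)*(u + 3)*(u - 5)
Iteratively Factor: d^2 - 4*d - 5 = (d + 1)*(d - 5)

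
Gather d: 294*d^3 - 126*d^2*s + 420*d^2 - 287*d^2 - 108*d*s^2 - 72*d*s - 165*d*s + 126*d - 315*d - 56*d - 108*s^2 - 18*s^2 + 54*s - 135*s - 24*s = 294*d^3 + d^2*(133 - 126*s) + d*(-108*s^2 - 237*s - 245) - 126*s^2 - 105*s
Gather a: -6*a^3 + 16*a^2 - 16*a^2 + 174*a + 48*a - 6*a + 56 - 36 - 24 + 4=-6*a^3 + 216*a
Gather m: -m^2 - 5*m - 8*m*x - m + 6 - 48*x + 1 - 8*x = -m^2 + m*(-8*x - 6) - 56*x + 7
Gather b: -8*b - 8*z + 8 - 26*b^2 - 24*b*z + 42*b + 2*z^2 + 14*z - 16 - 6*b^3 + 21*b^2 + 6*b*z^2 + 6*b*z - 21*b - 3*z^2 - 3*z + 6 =-6*b^3 - 5*b^2 + b*(6*z^2 - 18*z + 13) - z^2 + 3*z - 2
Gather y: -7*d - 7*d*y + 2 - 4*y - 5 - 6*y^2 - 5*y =-7*d - 6*y^2 + y*(-7*d - 9) - 3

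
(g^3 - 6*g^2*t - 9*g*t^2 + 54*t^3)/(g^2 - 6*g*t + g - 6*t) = (g^2 - 9*t^2)/(g + 1)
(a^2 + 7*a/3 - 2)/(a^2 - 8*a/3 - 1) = (-3*a^2 - 7*a + 6)/(-3*a^2 + 8*a + 3)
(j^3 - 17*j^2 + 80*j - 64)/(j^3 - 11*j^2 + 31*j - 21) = (j^2 - 16*j + 64)/(j^2 - 10*j + 21)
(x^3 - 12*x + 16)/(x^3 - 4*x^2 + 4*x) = (x + 4)/x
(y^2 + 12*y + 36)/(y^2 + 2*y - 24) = (y + 6)/(y - 4)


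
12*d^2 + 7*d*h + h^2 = (3*d + h)*(4*d + h)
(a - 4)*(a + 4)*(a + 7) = a^3 + 7*a^2 - 16*a - 112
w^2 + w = w*(w + 1)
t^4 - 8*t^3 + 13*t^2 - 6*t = t*(t - 6)*(t - 1)^2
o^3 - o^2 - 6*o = o*(o - 3)*(o + 2)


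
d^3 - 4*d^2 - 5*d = d*(d - 5)*(d + 1)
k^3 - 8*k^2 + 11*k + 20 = (k - 5)*(k - 4)*(k + 1)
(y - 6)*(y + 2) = y^2 - 4*y - 12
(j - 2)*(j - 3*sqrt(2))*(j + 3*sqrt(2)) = j^3 - 2*j^2 - 18*j + 36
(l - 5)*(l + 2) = l^2 - 3*l - 10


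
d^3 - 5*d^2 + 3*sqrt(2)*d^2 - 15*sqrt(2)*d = d*(d - 5)*(d + 3*sqrt(2))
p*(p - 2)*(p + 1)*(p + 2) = p^4 + p^3 - 4*p^2 - 4*p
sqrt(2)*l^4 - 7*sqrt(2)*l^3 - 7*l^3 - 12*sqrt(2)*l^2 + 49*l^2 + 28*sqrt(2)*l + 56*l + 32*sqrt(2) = (l - 8)*(l + 1)*(l - 4*sqrt(2))*(sqrt(2)*l + 1)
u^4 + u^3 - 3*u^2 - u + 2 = (u - 1)^2*(u + 1)*(u + 2)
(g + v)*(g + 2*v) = g^2 + 3*g*v + 2*v^2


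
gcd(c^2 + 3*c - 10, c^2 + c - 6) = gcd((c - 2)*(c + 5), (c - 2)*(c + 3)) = c - 2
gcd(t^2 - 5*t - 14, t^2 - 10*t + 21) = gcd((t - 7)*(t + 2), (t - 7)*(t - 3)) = t - 7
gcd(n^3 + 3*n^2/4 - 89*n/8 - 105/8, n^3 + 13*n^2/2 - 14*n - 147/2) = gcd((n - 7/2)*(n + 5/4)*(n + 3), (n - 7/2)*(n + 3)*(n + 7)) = n^2 - n/2 - 21/2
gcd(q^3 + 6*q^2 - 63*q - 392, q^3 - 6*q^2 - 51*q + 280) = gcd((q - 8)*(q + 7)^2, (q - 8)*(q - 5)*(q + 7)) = q^2 - q - 56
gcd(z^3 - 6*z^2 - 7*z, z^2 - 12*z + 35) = z - 7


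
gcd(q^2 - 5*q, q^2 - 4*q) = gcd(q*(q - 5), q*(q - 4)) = q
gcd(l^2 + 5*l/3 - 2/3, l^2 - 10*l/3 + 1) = l - 1/3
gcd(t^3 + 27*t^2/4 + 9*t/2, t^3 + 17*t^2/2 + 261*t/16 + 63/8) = t^2 + 27*t/4 + 9/2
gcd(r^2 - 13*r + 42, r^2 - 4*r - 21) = r - 7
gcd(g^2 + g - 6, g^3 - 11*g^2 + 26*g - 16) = g - 2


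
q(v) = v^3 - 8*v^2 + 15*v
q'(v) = 3*v^2 - 16*v + 15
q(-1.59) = -48.09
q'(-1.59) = 48.02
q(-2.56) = -107.61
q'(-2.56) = 75.62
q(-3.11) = -154.11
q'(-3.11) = 93.78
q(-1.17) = -30.10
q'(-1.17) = 37.83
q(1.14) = 8.18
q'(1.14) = 0.66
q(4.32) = -3.88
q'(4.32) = 1.87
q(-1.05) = -25.73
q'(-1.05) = 35.11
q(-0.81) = -17.93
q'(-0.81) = 29.93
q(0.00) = 0.00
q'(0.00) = 15.00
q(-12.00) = -3060.00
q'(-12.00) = 639.00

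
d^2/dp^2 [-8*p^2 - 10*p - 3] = -16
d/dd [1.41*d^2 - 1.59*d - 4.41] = 2.82*d - 1.59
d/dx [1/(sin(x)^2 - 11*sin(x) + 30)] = (11 - 2*sin(x))*cos(x)/(sin(x)^2 - 11*sin(x) + 30)^2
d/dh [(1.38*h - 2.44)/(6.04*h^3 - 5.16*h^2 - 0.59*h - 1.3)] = (-16.6704*h^3 + 51.3336*h^2 - 25.1808*h - 3.2336)/(36.4816*h^6 - 62.3328*h^5 + 19.4984*h^4 - 9.6152*h^3 + 13.7641*h^2 + 1.534*h + 1.69)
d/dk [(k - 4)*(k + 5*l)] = 2*k + 5*l - 4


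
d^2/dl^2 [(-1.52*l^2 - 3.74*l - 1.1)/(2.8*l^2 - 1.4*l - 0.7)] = (1.4210854715202e-14*l^4 - 70.56*l^3 - 69.6192*l^2 - 18.1104*l - 2.7832)/(21.952*l^6 - 32.928*l^5 + 13.72*l^3 - 2.058*l - 0.343)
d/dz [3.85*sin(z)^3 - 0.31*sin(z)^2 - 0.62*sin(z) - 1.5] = (11.55*sin(z)^2 - 0.62*sin(z) - 0.62)*cos(z)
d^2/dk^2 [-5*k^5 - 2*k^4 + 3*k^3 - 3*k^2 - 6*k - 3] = -100*k^3 - 24*k^2 + 18*k - 6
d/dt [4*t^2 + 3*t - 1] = 8*t + 3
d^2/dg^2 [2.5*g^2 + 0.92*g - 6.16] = 5.00000000000000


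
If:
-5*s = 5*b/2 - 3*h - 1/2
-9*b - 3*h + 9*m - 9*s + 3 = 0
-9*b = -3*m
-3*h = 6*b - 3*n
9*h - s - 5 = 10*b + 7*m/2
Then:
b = 6/5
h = 97/28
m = 18/5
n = 821/140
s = 221/140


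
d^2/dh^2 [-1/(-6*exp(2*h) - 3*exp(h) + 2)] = 3*(6*(4*exp(h) + 1)^2*exp(h) - (8*exp(h) + 1)*(6*exp(2*h) + 3*exp(h) - 2))*exp(h)/(6*exp(2*h) + 3*exp(h) - 2)^3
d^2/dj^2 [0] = 0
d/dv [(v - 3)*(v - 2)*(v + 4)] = 3*v^2 - 2*v - 14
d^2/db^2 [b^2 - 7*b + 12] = 2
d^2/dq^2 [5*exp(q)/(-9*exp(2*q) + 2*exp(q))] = (-405*exp(q) - 90)*exp(q)/(729*exp(3*q) - 486*exp(2*q) + 108*exp(q) - 8)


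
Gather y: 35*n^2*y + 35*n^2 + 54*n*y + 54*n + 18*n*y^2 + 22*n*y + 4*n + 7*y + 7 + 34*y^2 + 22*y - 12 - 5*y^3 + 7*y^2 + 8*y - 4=35*n^2 + 58*n - 5*y^3 + y^2*(18*n + 41) + y*(35*n^2 + 76*n + 37) - 9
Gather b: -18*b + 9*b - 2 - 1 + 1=-9*b - 2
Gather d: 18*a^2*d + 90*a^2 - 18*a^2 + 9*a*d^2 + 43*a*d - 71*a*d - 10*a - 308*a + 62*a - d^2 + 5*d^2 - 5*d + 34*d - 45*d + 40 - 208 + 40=72*a^2 - 256*a + d^2*(9*a + 4) + d*(18*a^2 - 28*a - 16) - 128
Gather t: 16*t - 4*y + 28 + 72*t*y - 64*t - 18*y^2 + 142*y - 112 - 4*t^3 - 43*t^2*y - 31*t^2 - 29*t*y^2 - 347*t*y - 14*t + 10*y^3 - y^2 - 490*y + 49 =-4*t^3 + t^2*(-43*y - 31) + t*(-29*y^2 - 275*y - 62) + 10*y^3 - 19*y^2 - 352*y - 35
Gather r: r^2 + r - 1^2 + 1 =r^2 + r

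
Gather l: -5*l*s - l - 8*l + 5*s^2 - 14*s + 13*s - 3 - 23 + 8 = l*(-5*s - 9) + 5*s^2 - s - 18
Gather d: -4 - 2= -6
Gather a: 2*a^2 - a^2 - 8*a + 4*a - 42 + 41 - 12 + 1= a^2 - 4*a - 12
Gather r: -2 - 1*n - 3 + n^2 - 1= n^2 - n - 6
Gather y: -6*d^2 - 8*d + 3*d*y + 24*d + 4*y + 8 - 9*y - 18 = -6*d^2 + 16*d + y*(3*d - 5) - 10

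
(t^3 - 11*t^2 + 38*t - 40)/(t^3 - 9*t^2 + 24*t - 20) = (t - 4)/(t - 2)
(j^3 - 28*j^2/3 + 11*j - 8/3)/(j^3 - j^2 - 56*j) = (3*j^2 - 4*j + 1)/(3*j*(j + 7))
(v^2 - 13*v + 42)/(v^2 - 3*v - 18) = (v - 7)/(v + 3)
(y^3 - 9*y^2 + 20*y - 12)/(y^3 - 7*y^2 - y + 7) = (y^2 - 8*y + 12)/(y^2 - 6*y - 7)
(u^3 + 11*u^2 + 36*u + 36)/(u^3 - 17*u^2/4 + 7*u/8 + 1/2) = 8*(u^3 + 11*u^2 + 36*u + 36)/(8*u^3 - 34*u^2 + 7*u + 4)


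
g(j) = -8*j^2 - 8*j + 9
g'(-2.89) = 38.24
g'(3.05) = -56.80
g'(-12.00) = 184.00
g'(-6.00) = 88.00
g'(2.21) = -43.36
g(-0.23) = 10.42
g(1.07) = -8.72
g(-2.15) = -10.78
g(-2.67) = -26.67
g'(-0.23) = -4.32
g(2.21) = -47.75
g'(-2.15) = 26.40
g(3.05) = -89.82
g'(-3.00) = 40.00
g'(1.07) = -25.12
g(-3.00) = -39.00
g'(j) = -16*j - 8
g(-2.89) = -34.70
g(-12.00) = -1047.00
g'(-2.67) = 34.72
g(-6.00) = -231.00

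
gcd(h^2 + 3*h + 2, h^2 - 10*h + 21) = 1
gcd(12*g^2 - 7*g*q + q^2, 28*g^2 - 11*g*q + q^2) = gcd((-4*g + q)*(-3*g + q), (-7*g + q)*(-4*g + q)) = -4*g + q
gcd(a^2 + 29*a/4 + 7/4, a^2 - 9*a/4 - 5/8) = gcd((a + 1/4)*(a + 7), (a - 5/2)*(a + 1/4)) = a + 1/4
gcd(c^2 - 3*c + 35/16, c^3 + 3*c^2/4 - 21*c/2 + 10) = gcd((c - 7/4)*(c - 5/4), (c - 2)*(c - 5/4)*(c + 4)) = c - 5/4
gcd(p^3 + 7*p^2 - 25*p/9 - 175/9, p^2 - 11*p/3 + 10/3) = p - 5/3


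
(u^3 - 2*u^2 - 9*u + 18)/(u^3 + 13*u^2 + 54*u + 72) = (u^2 - 5*u + 6)/(u^2 + 10*u + 24)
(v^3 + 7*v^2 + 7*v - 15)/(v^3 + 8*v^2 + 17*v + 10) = (v^2 + 2*v - 3)/(v^2 + 3*v + 2)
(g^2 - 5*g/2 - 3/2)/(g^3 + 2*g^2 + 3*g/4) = 2*(g - 3)/(g*(2*g + 3))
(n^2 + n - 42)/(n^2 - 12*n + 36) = (n + 7)/(n - 6)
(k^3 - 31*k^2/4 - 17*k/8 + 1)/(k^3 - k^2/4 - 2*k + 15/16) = 2*(8*k^3 - 62*k^2 - 17*k + 8)/(16*k^3 - 4*k^2 - 32*k + 15)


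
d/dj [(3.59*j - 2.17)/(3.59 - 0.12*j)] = (1.515324*j - 45.333443)/(0.12*j - 3.59)^3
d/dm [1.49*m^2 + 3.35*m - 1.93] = 2.98*m + 3.35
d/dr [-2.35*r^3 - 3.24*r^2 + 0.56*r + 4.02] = -7.05*r^2 - 6.48*r + 0.56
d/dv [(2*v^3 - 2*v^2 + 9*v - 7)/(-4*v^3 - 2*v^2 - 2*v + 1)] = (-12*v^4 + 64*v^3 - 56*v^2 - 32*v - 5)/(16*v^6 + 16*v^5 + 20*v^4 - 4*v + 1)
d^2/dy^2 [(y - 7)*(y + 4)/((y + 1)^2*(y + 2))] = 2*(y^4 - 11*y^3 - 198*y^2 - 556*y - 442)/(y^7 + 10*y^6 + 42*y^5 + 96*y^4 + 129*y^3 + 102*y^2 + 44*y + 8)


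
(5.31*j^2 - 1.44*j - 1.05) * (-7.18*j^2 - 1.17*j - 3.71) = -38.1258*j^4 + 4.1265*j^3 - 10.4763*j^2 + 6.5709*j + 3.8955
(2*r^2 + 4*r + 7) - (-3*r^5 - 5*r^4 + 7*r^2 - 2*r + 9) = 3*r^5 + 5*r^4 - 5*r^2 + 6*r - 2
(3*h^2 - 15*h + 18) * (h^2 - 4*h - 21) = 3*h^4 - 27*h^3 + 15*h^2 + 243*h - 378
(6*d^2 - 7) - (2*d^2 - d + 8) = 4*d^2 + d - 15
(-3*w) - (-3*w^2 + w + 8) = 3*w^2 - 4*w - 8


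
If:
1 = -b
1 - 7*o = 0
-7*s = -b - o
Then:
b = -1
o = 1/7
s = -6/49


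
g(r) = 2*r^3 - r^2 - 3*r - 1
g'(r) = 6*r^2 - 2*r - 3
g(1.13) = -2.78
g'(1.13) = 2.40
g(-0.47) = -0.02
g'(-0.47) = -0.73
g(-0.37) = -0.13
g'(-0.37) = -1.44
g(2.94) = 32.36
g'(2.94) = 42.98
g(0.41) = -2.26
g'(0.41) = -2.81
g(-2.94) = -51.65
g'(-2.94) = 54.74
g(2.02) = 5.34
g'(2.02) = 17.44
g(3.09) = 39.19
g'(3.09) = 48.11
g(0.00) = -1.00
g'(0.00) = -3.00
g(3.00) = 35.00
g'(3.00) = 45.00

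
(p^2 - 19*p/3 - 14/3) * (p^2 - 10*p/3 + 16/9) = p^4 - 29*p^3/3 + 164*p^2/9 + 116*p/27 - 224/27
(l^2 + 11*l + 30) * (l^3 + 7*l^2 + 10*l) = l^5 + 18*l^4 + 117*l^3 + 320*l^2 + 300*l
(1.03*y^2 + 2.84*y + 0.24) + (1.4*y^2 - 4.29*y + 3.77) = 2.43*y^2 - 1.45*y + 4.01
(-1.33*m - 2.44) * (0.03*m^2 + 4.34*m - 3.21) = -0.0399*m^3 - 5.8454*m^2 - 6.3203*m + 7.8324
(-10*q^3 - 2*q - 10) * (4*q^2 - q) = -40*q^5 + 10*q^4 - 8*q^3 - 38*q^2 + 10*q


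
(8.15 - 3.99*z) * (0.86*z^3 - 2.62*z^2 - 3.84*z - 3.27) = -3.4314*z^4 + 17.4628*z^3 - 6.0314*z^2 - 18.2487*z - 26.6505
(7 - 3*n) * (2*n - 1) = -6*n^2 + 17*n - 7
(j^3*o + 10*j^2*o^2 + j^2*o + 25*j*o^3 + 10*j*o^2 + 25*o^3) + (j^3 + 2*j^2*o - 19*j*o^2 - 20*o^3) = j^3*o + j^3 + 10*j^2*o^2 + 3*j^2*o + 25*j*o^3 - 9*j*o^2 + 5*o^3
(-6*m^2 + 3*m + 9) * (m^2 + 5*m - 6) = -6*m^4 - 27*m^3 + 60*m^2 + 27*m - 54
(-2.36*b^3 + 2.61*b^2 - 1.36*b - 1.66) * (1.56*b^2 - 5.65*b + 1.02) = -3.6816*b^5 + 17.4056*b^4 - 19.2753*b^3 + 7.7566*b^2 + 7.9918*b - 1.6932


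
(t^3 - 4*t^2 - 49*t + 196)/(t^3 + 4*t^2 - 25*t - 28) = (t - 7)/(t + 1)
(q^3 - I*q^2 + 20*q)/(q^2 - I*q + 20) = q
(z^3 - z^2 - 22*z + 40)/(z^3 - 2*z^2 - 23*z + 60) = (z - 2)/(z - 3)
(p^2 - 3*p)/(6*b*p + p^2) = (p - 3)/(6*b + p)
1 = 1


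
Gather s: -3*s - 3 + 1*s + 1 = -2*s - 2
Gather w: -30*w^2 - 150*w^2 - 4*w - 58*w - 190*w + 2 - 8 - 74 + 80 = -180*w^2 - 252*w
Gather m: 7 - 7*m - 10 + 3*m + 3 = -4*m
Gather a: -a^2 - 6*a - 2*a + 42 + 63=-a^2 - 8*a + 105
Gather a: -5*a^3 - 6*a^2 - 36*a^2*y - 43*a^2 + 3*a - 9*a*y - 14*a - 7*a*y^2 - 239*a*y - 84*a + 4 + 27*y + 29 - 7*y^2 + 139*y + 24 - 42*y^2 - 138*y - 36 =-5*a^3 + a^2*(-36*y - 49) + a*(-7*y^2 - 248*y - 95) - 49*y^2 + 28*y + 21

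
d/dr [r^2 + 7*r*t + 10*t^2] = 2*r + 7*t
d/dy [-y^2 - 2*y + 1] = -2*y - 2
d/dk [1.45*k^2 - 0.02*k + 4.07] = 2.9*k - 0.02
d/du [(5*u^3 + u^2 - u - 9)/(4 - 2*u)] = (-10*u^3 + 29*u^2 + 4*u - 11)/(2*(u^2 - 4*u + 4))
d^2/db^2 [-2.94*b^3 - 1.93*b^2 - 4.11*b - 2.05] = -17.64*b - 3.86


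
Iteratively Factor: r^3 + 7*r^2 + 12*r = (r + 3)*(r^2 + 4*r) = (r + 3)*(r + 4)*(r)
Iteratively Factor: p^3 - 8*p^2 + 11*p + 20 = (p - 4)*(p^2 - 4*p - 5) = (p - 5)*(p - 4)*(p + 1)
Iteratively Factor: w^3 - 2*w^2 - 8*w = (w)*(w^2 - 2*w - 8) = w*(w + 2)*(w - 4)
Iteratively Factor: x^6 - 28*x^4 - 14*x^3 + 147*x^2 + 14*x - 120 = (x - 1)*(x^5 + x^4 - 27*x^3 - 41*x^2 + 106*x + 120) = (x - 1)*(x + 4)*(x^4 - 3*x^3 - 15*x^2 + 19*x + 30) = (x - 5)*(x - 1)*(x + 4)*(x^3 + 2*x^2 - 5*x - 6) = (x - 5)*(x - 1)*(x + 3)*(x + 4)*(x^2 - x - 2) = (x - 5)*(x - 2)*(x - 1)*(x + 3)*(x + 4)*(x + 1)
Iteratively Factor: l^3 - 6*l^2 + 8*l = (l)*(l^2 - 6*l + 8) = l*(l - 2)*(l - 4)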